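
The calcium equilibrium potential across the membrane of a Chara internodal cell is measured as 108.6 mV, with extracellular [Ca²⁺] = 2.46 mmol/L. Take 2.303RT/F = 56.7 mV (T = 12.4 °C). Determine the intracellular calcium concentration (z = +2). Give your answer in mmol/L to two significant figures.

0.00036 mmol/L

Nernst: E = (56.7/2) · log₁₀([out]/[in]), so log₁₀([out]/[in]) = 108.6 × 2 / 56.7 = 3.8307.
[out]/[in] = 10^(3.8307) = 6772.
[in] = 2.46 / 6772 = 0.0003633 mmol/L.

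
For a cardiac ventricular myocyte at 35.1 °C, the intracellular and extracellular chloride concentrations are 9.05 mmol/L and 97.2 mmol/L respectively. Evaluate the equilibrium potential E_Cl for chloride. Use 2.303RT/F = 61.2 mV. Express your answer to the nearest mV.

E = (61.2/z) · log₁₀([Cl⁻]_out/[Cl⁻]_in) with z = -1.
For an anion, dividing by z = -1 reverses the sign.
= (61.2/-1) · log₁₀(97.2/9.05) = -61.20 · log₁₀(10.74)
= -61.20 · (1.0310) = -63.10 mV

-63 mV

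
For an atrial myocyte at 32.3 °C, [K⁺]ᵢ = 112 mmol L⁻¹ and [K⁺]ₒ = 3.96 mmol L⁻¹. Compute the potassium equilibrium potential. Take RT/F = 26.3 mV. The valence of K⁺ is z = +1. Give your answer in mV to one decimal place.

-87.9 mV

E = (26.3/z) · ln([K⁺]_out/[K⁺]_in) with z = +1.
= (26.3/1) · ln(3.96/112) = 26.30 · ln(0.03536)
= 26.30 · (-3.3423) = -87.90 mV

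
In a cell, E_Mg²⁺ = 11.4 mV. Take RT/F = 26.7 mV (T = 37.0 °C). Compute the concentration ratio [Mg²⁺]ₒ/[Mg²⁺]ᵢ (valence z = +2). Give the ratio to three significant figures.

2.35

ln([out]/[in]) = E·z/(26.7) = 11.4 × 2 / 26.7 = 0.8539
[out]/[in] = e^(0.8539) = 2.349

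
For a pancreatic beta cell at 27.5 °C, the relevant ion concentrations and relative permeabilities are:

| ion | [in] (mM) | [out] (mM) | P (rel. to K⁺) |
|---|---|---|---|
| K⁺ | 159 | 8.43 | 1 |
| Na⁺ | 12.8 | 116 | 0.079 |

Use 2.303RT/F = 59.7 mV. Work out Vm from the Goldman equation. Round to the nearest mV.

Vm = 59.7 · log₁₀[(Σ P·[cation]ₒ + Σ P·[anion]ᵢ) / (Σ P·[cation]ᵢ + Σ P·[anion]ₒ)]
Numerator = 1×8.43 + 0.079×116 = 17.59
Denominator = 1×159 + 0.079×12.8 = 160
Vm = 59.7 · log₁₀(0.10995) = 59.7 × (-0.9588) = -57.24 mV

-57 mV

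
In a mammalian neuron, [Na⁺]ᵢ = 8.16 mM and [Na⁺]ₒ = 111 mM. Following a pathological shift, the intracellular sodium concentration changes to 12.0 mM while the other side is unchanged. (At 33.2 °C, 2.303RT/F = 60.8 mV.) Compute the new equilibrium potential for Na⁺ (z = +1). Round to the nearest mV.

After the shift: [Na⁺]_out = 111, [Na⁺]_in = 12.0 mM.
E_new = (60.8/1)·log₁₀(111/12.0) = 60.80 · (0.9661) = 58.74 mV

59 mV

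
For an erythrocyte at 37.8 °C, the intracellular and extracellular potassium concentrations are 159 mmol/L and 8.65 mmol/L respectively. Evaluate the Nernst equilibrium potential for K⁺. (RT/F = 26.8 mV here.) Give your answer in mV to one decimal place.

E = (26.8/z) · ln([K⁺]_out/[K⁺]_in) with z = +1.
= (26.8/1) · ln(8.65/159) = 26.80 · ln(0.0544)
= 26.80 · (-2.9113) = -78.02 mV

-78.0 mV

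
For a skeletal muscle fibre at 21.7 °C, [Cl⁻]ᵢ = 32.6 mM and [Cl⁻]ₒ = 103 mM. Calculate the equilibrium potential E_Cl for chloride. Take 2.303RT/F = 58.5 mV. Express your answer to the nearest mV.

-29 mV

E = (58.5/z) · log₁₀([Cl⁻]_out/[Cl⁻]_in) with z = -1.
For an anion, dividing by z = -1 reverses the sign.
= (58.5/-1) · log₁₀(103/32.6) = -58.50 · log₁₀(3.16)
= -58.50 · (0.4996) = -29.23 mV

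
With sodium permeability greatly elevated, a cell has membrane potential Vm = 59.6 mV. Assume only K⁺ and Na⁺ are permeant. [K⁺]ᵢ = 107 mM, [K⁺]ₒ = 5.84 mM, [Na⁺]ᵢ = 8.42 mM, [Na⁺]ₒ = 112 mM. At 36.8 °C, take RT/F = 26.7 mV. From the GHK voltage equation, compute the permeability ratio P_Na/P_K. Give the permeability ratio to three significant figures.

Let α = P_Na/P_K. GHK: Vm = 26.7·ln[(Kₒ + α·Naₒ)/(Kᵢ + α·Naᵢ)].
e^(Vm/26.7) = e^(59.6/26.7) = 9.3204
So 9.3204·(Kᵢ + α·Naᵢ) = Kₒ + α·Naₒ → α = (9.3204·107.0 − 5.84) / (112.0 − 9.3204·8.42)
α = (997.3 − 5.84) / (112.0 − 78.48) = 991.4/33.52 = 29.58

29.6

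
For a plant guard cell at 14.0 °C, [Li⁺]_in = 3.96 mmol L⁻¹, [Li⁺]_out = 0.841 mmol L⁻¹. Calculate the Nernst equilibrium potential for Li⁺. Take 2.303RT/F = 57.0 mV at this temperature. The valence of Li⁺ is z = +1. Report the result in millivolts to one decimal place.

E = (57.0/z) · log₁₀([Li⁺]_out/[Li⁺]_in) with z = +1.
= (57.0/1) · log₁₀(0.841/3.96) = 57.00 · log₁₀(0.2124)
= 57.00 · (-0.6729) = -38.36 mV

-38.4 mV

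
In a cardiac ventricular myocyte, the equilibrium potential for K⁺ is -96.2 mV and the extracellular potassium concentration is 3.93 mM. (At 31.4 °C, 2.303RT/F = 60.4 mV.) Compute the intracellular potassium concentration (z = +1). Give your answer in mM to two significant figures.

Nernst: E = (60.4/1) · log₁₀([out]/[in]), so log₁₀([out]/[in]) = -96.2 × 1 / 60.4 = -1.5927.
[out]/[in] = 10^(-1.5927) = 0.02554.
[in] = 3.93 / 0.02554 = 153.9 mM.

150 mM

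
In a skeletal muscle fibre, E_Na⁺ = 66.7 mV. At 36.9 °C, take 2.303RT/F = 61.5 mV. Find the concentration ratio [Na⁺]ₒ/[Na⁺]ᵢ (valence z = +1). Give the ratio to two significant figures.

12

log₁₀([out]/[in]) = E·z/(61.5) = 66.7 × 1 / 61.5 = 1.0846
[out]/[in] = 10^(1.0846) = 12.15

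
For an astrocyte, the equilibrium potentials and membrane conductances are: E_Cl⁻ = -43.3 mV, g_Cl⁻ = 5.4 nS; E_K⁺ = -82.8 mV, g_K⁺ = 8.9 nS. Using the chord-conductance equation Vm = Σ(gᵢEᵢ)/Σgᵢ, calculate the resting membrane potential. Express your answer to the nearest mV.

-68 mV

Σ gᵢEᵢ = 5.4·(-43.3) + 8.9·(-82.8) = -970.74
Σ gᵢ = 5.4 + 8.9 = 14.3
Vm = -970.74 / 14.3 = -67.88 mV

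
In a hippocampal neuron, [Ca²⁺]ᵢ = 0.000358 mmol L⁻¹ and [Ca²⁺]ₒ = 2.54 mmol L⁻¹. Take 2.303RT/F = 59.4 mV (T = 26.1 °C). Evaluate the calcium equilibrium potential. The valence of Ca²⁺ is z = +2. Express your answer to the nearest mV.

114 mV

E = (59.4/z) · log₁₀([Ca²⁺]_out/[Ca²⁺]_in) with z = +2.
= (59.4/2) · log₁₀(2.54/0.000358) = 29.70 · log₁₀(7095)
= 29.70 · (3.8510) = 114.37 mV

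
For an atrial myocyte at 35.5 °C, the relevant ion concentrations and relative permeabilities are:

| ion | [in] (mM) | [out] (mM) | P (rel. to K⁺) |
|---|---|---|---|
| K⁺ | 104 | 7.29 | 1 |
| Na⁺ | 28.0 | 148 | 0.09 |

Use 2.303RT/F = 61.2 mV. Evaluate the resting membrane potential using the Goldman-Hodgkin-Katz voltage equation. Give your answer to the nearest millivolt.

Vm = 61.2 · log₁₀[(Σ P·[cation]ₒ + Σ P·[anion]ᵢ) / (Σ P·[cation]ᵢ + Σ P·[anion]ₒ)]
Numerator = 1×7.29 + 0.09×148 = 20.61
Denominator = 1×104 + 0.09×28.0 = 106.5
Vm = 61.2 · log₁₀(0.19348) = 61.2 × (-0.7134) = -43.66 mV

-44 mV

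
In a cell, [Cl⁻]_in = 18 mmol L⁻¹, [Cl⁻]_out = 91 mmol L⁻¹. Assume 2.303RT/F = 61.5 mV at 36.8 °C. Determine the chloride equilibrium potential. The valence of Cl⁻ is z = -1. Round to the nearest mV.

-43 mV

E = (61.5/z) · log₁₀([Cl⁻]_out/[Cl⁻]_in) with z = -1.
For an anion, dividing by z = -1 reverses the sign.
= (61.5/-1) · log₁₀(91/18) = -61.50 · log₁₀(5.056)
= -61.50 · (0.7038) = -43.28 mV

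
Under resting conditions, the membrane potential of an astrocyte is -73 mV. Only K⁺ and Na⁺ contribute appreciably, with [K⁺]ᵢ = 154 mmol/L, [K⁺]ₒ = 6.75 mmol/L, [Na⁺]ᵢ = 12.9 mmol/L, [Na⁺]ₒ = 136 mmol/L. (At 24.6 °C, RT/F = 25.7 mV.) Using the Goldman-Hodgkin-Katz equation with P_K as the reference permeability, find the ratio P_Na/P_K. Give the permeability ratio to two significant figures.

0.017

Let α = P_Na/P_K. GHK: Vm = 25.7·ln[(Kₒ + α·Naₒ)/(Kᵢ + α·Naᵢ)].
e^(Vm/25.7) = e^(-73.0/25.7) = 0.058398
So 0.058398·(Kᵢ + α·Naᵢ) = Kₒ + α·Naₒ → α = (0.058398·154.0 − 6.75) / (136.0 − 0.058398·12.9)
α = (8.993 − 6.75) / (136.0 − 0.7533) = 2.243/135.2 = 0.01659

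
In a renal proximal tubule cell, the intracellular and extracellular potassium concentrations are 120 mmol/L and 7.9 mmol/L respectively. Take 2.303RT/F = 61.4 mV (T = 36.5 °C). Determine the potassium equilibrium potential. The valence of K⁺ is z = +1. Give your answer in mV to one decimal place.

E = (61.4/z) · log₁₀([K⁺]_out/[K⁺]_in) with z = +1.
= (61.4/1) · log₁₀(7.9/120) = 61.40 · log₁₀(0.06583)
= 61.40 · (-1.1816) = -72.55 mV

-72.5 mV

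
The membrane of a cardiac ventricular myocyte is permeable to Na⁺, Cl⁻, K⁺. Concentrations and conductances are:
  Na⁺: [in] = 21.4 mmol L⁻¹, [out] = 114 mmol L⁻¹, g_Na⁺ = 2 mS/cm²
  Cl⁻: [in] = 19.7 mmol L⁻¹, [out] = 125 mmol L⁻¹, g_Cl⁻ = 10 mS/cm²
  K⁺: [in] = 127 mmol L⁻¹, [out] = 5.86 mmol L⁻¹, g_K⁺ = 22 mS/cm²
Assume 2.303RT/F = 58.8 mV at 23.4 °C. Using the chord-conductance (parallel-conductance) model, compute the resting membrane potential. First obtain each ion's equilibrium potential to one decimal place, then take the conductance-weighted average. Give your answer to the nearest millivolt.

-62 mV

E_Na⁺ = (58.8/1)·log₁₀(114/21.4) = 42.7 mV
E_Cl⁻ = (58.8/-1)·log₁₀(125/19.7) = -47.2 mV
E_K⁺ = (58.8/1)·log₁₀(5.86/127) = -78.6 mV
Vm = (Σ gᵢEᵢ)/(Σ gᵢ) = (2·42.7 + 10·-47.2 + 22·-78.6) / (2 + 10 + 22)
= -2115.80 / 34 = -62.23 mV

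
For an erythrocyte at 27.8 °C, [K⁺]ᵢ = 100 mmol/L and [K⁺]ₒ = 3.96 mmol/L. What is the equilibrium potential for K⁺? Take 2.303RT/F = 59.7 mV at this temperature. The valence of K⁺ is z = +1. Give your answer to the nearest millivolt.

E = (59.7/z) · log₁₀([K⁺]_out/[K⁺]_in) with z = +1.
= (59.7/1) · log₁₀(3.96/100) = 59.70 · log₁₀(0.0396)
= 59.70 · (-1.4023) = -83.72 mV

-84 mV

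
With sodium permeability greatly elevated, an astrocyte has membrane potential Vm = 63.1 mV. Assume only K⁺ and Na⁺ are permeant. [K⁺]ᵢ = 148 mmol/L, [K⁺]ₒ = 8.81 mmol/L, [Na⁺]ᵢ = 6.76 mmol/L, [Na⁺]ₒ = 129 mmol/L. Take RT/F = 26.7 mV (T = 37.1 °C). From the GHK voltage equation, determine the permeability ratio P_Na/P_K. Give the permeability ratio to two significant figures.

27

Let α = P_Na/P_K. GHK: Vm = 26.7·ln[(Kₒ + α·Naₒ)/(Kᵢ + α·Naᵢ)].
e^(Vm/26.7) = e^(63.1/26.7) = 10.626
So 10.626·(Kᵢ + α·Naᵢ) = Kₒ + α·Naₒ → α = (10.626·148.0 − 8.81) / (129.0 − 10.626·6.76)
α = (1573 − 8.81) / (129.0 − 71.83) = 1564/57.17 = 27.35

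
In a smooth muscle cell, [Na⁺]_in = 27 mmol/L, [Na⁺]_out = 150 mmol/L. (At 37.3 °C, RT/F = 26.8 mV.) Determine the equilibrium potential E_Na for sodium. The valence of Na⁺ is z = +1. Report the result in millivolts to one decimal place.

46.0 mV

E = (26.8/z) · ln([Na⁺]_out/[Na⁺]_in) with z = +1.
= (26.8/1) · ln(150/27) = 26.80 · ln(5.556)
= 26.80 · (1.7148) = 45.96 mV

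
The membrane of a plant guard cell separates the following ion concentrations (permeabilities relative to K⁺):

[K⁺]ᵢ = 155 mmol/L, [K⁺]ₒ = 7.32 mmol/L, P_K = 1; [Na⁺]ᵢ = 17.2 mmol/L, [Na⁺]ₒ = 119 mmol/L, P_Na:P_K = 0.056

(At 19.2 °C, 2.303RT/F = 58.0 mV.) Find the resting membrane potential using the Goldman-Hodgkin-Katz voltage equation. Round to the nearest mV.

-61 mV

Vm = 58.0 · log₁₀[(Σ P·[cation]ₒ + Σ P·[anion]ᵢ) / (Σ P·[cation]ᵢ + Σ P·[anion]ₒ)]
Numerator = 1×7.32 + 0.056×119 = 13.98
Denominator = 1×155 + 0.056×17.2 = 156
Vm = 58.0 · log₁₀(0.089662) = 58.0 × (-1.0474) = -60.75 mV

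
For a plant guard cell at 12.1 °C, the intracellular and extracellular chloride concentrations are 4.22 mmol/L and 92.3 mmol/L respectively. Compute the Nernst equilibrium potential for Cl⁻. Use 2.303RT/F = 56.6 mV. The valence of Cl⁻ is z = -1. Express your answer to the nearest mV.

E = (56.6/z) · log₁₀([Cl⁻]_out/[Cl⁻]_in) with z = -1.
For an anion, dividing by z = -1 reverses the sign.
= (56.6/-1) · log₁₀(92.3/4.22) = -56.60 · log₁₀(21.87)
= -56.60 · (1.3399) = -75.84 mV

-76 mV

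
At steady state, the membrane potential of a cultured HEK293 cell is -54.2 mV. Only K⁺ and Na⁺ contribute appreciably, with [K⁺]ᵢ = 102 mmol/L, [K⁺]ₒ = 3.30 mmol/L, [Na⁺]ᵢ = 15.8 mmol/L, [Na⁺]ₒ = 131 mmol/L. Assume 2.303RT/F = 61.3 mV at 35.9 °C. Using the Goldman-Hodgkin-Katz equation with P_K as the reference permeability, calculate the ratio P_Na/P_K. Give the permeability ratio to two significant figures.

Let α = P_Na/P_K. GHK: Vm = 61.3·log₁₀[(Kₒ + α·Naₒ)/(Kᵢ + α·Naᵢ)].
10^(Vm/61.3) = 10^(-54.2/61.3) = 0.13056
So 0.13056·(Kᵢ + α·Naᵢ) = Kₒ + α·Naₒ → α = (0.13056·102.0 − 3.3) / (131.0 − 0.13056·15.8)
α = (13.32 − 3.3) / (131.0 − 2.063) = 10.02/128.9 = 0.07769

0.078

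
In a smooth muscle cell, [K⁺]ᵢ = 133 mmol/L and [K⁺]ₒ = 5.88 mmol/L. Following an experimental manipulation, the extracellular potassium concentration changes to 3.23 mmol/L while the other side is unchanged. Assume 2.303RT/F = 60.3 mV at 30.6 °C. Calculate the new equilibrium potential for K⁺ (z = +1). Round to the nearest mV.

After the shift: [K⁺]_out = 3.23, [K⁺]_in = 133 mmol/L.
E_new = (60.3/1)·log₁₀(3.23/133) = 60.30 · (-1.6146) = -97.36 mV

-97 mV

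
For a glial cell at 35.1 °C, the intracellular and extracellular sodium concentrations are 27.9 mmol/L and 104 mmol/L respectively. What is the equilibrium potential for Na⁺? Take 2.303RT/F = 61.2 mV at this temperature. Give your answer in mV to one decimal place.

E = (61.2/z) · log₁₀([Na⁺]_out/[Na⁺]_in) with z = +1.
= (61.2/1) · log₁₀(104/27.9) = 61.20 · log₁₀(3.728)
= 61.20 · (0.5714) = 34.97 mV

35.0 mV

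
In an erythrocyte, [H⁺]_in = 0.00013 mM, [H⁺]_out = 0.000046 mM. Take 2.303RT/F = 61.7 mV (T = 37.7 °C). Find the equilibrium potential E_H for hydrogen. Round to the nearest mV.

-28 mV

E = (61.7/z) · log₁₀([H⁺]_out/[H⁺]_in) with z = +1.
= (61.7/1) · log₁₀(0.000046/0.00013) = 61.70 · log₁₀(0.3538)
= 61.70 · (-0.4512) = -27.84 mV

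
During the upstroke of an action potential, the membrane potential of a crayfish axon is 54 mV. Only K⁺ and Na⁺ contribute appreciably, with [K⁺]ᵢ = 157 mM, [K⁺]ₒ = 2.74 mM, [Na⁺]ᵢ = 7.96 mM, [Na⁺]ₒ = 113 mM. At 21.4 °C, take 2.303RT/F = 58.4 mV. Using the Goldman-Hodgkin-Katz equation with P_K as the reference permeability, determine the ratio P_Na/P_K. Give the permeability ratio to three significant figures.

28.6

Let α = P_Na/P_K. GHK: Vm = 58.4·log₁₀[(Kₒ + α·Naₒ)/(Kᵢ + α·Naᵢ)].
10^(Vm/58.4) = 10^(54.0/58.4) = 8.4073
So 8.4073·(Kᵢ + α·Naᵢ) = Kₒ + α·Naₒ → α = (8.4073·157.0 − 2.74) / (113.0 − 8.4073·7.96)
α = (1320 − 2.74) / (113.0 − 66.92) = 1317/46.08 = 28.59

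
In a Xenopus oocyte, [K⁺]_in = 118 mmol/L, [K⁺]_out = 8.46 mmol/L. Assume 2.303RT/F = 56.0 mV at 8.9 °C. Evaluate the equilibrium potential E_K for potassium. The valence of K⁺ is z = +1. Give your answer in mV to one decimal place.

E = (56.0/z) · log₁₀([K⁺]_out/[K⁺]_in) with z = +1.
= (56.0/1) · log₁₀(8.46/118) = 56.00 · log₁₀(0.07169)
= 56.00 · (-1.1445) = -64.09 mV

-64.1 mV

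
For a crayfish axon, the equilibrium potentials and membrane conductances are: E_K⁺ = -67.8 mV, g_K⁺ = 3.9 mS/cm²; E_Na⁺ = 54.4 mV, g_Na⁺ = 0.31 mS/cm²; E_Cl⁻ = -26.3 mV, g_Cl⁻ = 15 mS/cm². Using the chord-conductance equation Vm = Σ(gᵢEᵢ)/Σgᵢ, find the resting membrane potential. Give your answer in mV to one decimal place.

-33.4 mV

Σ gᵢEᵢ = 3.9·(-67.8) + 0.31·(54.4) + 15·(-26.3) = -642.06
Σ gᵢ = 3.9 + 0.31 + 15 = 19.21
Vm = -642.06 / 19.21 = -33.42 mV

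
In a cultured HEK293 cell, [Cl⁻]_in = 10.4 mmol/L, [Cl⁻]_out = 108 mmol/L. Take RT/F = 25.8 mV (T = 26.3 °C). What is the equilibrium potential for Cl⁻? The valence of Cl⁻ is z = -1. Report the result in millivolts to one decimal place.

E = (25.8/z) · ln([Cl⁻]_out/[Cl⁻]_in) with z = -1.
For an anion, dividing by z = -1 reverses the sign.
= (25.8/-1) · ln(108/10.4) = -25.80 · ln(10.38)
= -25.80 · (2.3403) = -60.38 mV

-60.4 mV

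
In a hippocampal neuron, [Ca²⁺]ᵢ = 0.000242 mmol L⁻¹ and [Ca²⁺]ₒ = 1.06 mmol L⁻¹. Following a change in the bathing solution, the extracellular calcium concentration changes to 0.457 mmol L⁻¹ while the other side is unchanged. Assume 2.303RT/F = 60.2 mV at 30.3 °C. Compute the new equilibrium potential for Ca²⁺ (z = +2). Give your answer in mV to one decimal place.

After the shift: [Ca²⁺]_out = 0.457, [Ca²⁺]_in = 0.000242 mmol L⁻¹.
E_new = (60.2/2)·log₁₀(0.457/0.000242) = 30.10 · (3.2761) = 98.61 mV

98.6 mV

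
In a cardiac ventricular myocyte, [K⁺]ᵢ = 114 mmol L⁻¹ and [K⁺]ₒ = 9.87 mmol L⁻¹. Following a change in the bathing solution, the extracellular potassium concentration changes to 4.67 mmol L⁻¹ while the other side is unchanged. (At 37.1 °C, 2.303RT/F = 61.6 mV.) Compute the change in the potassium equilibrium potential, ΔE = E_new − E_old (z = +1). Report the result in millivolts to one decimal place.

-20.0 mV

E_old = (61.6/1)·log₁₀(9.87/114) = -65.46 mV
E_new = (61.6/1)·log₁₀(4.67/114) = -85.48 mV
ΔE = -85.48 − (-65.46) = -20.02 mV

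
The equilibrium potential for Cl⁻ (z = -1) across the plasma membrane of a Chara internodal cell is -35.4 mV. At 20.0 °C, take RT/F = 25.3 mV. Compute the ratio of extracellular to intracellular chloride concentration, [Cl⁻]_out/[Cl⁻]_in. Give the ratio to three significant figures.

ln([out]/[in]) = E·z/(25.3) = -35.4 × -1 / 25.3 = 1.3992
[out]/[in] = e^(1.3992) = 4.052

4.05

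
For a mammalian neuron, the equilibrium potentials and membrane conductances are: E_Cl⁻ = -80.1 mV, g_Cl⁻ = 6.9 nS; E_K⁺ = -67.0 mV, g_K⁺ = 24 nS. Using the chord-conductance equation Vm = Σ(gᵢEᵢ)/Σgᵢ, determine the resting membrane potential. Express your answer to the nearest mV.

-70 mV

Σ gᵢEᵢ = 6.9·(-80.1) + 24·(-67.0) = -2160.69
Σ gᵢ = 6.9 + 24 = 30.9
Vm = -2160.69 / 30.9 = -69.93 mV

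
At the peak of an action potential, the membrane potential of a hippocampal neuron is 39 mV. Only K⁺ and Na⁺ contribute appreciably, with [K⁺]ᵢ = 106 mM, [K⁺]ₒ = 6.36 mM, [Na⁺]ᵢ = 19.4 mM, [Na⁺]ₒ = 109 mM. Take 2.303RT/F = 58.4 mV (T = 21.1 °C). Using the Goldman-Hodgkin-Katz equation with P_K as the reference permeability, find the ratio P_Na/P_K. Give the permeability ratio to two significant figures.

Let α = P_Na/P_K. GHK: Vm = 58.4·log₁₀[(Kₒ + α·Naₒ)/(Kᵢ + α·Naᵢ)].
10^(Vm/58.4) = 10^(39.0/58.4) = 4.6538
So 4.6538·(Kᵢ + α·Naᵢ) = Kₒ + α·Naₒ → α = (4.6538·106.0 − 6.36) / (109.0 − 4.6538·19.4)
α = (493.3 − 6.36) / (109.0 − 90.28) = 486.9/18.72 = 26.02

26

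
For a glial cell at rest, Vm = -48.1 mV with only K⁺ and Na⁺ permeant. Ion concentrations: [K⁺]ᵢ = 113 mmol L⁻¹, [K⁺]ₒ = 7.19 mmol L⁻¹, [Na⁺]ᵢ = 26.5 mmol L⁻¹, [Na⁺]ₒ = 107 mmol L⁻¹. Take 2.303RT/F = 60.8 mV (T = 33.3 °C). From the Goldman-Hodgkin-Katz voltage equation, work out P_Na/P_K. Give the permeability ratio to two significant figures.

0.11

Let α = P_Na/P_K. GHK: Vm = 60.8·log₁₀[(Kₒ + α·Naₒ)/(Kᵢ + α·Naᵢ)].
10^(Vm/60.8) = 10^(-48.1/60.8) = 0.16176
So 0.16176·(Kᵢ + α·Naᵢ) = Kₒ + α·Naₒ → α = (0.16176·113.0 − 7.19) / (107.0 − 0.16176·26.5)
α = (18.28 − 7.19) / (107.0 − 4.287) = 11.09/102.7 = 0.108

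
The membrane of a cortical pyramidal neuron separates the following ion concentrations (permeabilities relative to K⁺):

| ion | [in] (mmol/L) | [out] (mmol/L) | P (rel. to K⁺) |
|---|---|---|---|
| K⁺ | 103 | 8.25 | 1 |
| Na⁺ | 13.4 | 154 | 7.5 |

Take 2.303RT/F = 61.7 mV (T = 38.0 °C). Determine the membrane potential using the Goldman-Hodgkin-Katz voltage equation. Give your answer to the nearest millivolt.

47 mV

Vm = 61.7 · log₁₀[(Σ P·[cation]ₒ + Σ P·[anion]ᵢ) / (Σ P·[cation]ᵢ + Σ P·[anion]ₒ)]
Numerator = 1×8.25 + 7.5×154 = 1163
Denominator = 1×103 + 7.5×13.4 = 203.5
Vm = 61.7 · log₁₀(5.7162) = 61.7 × (0.7571) = 46.71 mV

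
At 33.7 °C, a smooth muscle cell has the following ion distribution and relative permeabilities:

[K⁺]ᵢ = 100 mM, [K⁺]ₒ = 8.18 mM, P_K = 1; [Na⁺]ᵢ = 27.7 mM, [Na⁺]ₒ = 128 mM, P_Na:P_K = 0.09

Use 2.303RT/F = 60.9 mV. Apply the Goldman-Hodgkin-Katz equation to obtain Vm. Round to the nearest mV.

Vm = 60.9 · log₁₀[(Σ P·[cation]ₒ + Σ P·[anion]ᵢ) / (Σ P·[cation]ᵢ + Σ P·[anion]ₒ)]
Numerator = 1×8.18 + 0.09×128 = 19.7
Denominator = 1×100 + 0.09×27.7 = 102.5
Vm = 60.9 · log₁₀(0.19221) = 60.9 × (-0.7162) = -43.62 mV

-44 mV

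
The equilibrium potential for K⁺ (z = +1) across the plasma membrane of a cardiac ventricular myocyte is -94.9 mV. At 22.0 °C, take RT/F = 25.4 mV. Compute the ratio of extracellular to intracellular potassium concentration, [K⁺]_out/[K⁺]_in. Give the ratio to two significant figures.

0.024

ln([out]/[in]) = E·z/(25.4) = -94.9 × 1 / 25.4 = -3.7362
[out]/[in] = e^(-3.7362) = 0.02384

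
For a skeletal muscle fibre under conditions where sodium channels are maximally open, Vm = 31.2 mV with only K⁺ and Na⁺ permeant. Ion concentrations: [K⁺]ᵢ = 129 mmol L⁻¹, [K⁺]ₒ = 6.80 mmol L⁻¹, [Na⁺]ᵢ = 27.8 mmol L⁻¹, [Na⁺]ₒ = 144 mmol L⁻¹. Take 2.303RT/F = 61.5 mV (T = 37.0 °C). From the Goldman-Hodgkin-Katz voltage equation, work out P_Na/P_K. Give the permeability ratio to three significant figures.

7.47

Let α = P_Na/P_K. GHK: Vm = 61.5·log₁₀[(Kₒ + α·Naₒ)/(Kᵢ + α·Naᵢ)].
10^(Vm/61.5) = 10^(31.2/61.5) = 3.216
So 3.216·(Kᵢ + α·Naᵢ) = Kₒ + α·Naₒ → α = (3.216·129.0 − 6.8) / (144.0 − 3.216·27.8)
α = (414.9 − 6.8) / (144.0 − 89.41) = 408.1/54.59 = 7.474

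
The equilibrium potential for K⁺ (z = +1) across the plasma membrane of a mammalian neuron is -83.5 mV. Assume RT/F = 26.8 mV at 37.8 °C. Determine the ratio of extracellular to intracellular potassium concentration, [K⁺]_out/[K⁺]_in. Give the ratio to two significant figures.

0.044

ln([out]/[in]) = E·z/(26.8) = -83.5 × 1 / 26.8 = -3.1157
[out]/[in] = e^(-3.1157) = 0.04435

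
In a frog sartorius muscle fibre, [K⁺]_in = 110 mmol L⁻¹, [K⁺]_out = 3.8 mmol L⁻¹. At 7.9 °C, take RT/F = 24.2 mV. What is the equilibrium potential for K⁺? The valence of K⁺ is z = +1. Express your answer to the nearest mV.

-81 mV

E = (24.2/z) · ln([K⁺]_out/[K⁺]_in) with z = +1.
= (24.2/1) · ln(3.8/110) = 24.20 · ln(0.03455)
= 24.20 · (-3.3655) = -81.44 mV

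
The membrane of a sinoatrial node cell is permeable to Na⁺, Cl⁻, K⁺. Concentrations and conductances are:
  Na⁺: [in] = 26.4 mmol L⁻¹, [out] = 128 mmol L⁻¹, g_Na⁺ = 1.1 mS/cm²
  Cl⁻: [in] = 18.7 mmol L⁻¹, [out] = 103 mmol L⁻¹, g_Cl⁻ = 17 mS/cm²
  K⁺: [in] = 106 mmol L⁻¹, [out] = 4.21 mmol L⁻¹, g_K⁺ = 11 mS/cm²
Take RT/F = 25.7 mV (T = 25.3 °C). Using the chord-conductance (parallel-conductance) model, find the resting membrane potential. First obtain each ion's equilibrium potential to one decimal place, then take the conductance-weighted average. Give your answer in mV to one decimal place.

-55.4 mV

E_Na⁺ = (25.7/1)·ln(128/26.4) = 40.6 mV
E_Cl⁻ = (25.7/-1)·ln(103/18.7) = -43.8 mV
E_K⁺ = (25.7/1)·ln(4.21/106) = -82.9 mV
Vm = (Σ gᵢEᵢ)/(Σ gᵢ) = (1.1·40.6 + 17·-43.8 + 11·-82.9) / (1.1 + 17 + 11)
= -1611.84 / 29.1 = -55.39 mV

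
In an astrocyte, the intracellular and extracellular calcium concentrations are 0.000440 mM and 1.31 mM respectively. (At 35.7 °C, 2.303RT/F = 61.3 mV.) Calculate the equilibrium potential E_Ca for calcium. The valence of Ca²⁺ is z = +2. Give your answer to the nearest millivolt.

106 mV

E = (61.3/z) · log₁₀([Ca²⁺]_out/[Ca²⁺]_in) with z = +2.
= (61.3/2) · log₁₀(1.31/0.000440) = 30.65 · log₁₀(2977)
= 30.65 · (3.4738) = 106.47 mV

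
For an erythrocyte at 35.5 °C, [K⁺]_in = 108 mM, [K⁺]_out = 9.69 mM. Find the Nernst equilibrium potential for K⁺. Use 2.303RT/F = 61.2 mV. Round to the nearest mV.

E = (61.2/z) · log₁₀([K⁺]_out/[K⁺]_in) with z = +1.
= (61.2/1) · log₁₀(9.69/108) = 61.20 · log₁₀(0.08972)
= 61.20 · (-1.0471) = -64.08 mV

-64 mV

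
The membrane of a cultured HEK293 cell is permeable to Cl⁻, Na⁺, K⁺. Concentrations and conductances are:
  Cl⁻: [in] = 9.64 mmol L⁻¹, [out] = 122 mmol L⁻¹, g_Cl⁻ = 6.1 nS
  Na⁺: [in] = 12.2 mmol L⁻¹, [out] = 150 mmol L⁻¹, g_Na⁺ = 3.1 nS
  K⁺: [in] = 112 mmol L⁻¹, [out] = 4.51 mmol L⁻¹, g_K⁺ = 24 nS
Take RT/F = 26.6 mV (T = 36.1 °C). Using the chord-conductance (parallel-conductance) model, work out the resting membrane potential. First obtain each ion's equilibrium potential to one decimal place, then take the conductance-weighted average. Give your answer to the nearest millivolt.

-68 mV

E_Cl⁻ = (26.6/-1)·ln(122/9.64) = -67.5 mV
E_Na⁺ = (26.6/1)·ln(150/12.2) = 66.7 mV
E_K⁺ = (26.6/1)·ln(4.51/112) = -85.4 mV
Vm = (Σ gᵢEᵢ)/(Σ gᵢ) = (6.1·-67.5 + 3.1·66.7 + 24·-85.4) / (6.1 + 3.1 + 24)
= -2254.58 / 33.2 = -67.91 mV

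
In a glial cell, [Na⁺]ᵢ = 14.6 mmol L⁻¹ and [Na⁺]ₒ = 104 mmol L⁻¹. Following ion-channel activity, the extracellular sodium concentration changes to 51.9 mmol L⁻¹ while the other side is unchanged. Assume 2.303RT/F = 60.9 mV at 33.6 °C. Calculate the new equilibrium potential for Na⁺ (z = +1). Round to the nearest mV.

After the shift: [Na⁺]_out = 51.9, [Na⁺]_in = 14.6 mmol L⁻¹.
E_new = (60.9/1)·log₁₀(51.9/14.6) = 60.90 · (0.5508) = 33.54 mV

34 mV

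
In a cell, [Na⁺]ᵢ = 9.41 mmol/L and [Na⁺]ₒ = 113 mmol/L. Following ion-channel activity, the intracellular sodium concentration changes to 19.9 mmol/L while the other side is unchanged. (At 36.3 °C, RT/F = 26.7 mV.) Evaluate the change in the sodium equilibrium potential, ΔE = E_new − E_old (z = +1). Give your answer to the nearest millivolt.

-20 mV

E_old = (26.7/1)·ln(113/9.41) = 66.37 mV
E_new = (26.7/1)·ln(113/19.9) = 46.37 mV
ΔE = 46.37 − (66.37) = -20.00 mV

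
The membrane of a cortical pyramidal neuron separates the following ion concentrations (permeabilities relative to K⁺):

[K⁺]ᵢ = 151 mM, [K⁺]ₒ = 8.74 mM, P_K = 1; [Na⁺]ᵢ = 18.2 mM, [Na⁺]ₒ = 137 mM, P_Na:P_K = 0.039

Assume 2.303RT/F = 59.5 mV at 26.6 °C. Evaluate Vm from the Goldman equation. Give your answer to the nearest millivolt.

-61 mV

Vm = 59.5 · log₁₀[(Σ P·[cation]ₒ + Σ P·[anion]ᵢ) / (Σ P·[cation]ᵢ + Σ P·[anion]ₒ)]
Numerator = 1×8.74 + 0.039×137 = 14.08
Denominator = 1×151 + 0.039×18.2 = 151.7
Vm = 59.5 · log₁₀(0.092829) = 59.5 × (-1.0323) = -61.42 mV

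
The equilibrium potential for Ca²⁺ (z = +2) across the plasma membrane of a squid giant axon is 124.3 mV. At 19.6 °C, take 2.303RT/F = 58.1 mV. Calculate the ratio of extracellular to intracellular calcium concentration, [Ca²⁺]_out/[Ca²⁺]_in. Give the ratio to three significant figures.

log₁₀([out]/[in]) = E·z/(58.1) = 124.3 × 2 / 58.1 = 4.2788
[out]/[in] = 10^(4.2788) = 1.9e+04

19000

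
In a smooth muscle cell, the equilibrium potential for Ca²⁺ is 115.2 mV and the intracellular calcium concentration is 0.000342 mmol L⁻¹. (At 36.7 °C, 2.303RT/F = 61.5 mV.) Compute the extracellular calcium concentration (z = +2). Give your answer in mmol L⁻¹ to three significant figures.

Nernst: E = (61.5/2) · log₁₀([out]/[in]), so log₁₀([out]/[in]) = 115.2 × 2 / 61.5 = 3.7463.
[out]/[in] = 10^(3.7463) = 5576.
[out] = 5576 × 0.000342 = 1.907 mmol L⁻¹.

1.91 mmol L⁻¹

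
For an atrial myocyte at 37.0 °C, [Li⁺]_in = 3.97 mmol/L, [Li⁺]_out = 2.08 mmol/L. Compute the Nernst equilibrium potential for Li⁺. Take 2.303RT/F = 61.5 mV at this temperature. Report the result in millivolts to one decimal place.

-17.3 mV

E = (61.5/z) · log₁₀([Li⁺]_out/[Li⁺]_in) with z = +1.
= (61.5/1) · log₁₀(2.08/3.97) = 61.50 · log₁₀(0.5239)
= 61.50 · (-0.2807) = -17.26 mV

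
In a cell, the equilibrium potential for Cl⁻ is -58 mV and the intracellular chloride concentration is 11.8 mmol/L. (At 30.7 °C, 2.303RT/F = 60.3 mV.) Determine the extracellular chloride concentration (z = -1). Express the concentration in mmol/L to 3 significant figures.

Nernst: E = (60.3/-1) · log₁₀([out]/[in]), so log₁₀([out]/[in]) = -58.0 × -1 / 60.3 = 0.9619.
[out]/[in] = 10^(0.9619) = 9.159.
[out] = 9.159 × 11.8 = 108.1 mmol/L.

108 mmol/L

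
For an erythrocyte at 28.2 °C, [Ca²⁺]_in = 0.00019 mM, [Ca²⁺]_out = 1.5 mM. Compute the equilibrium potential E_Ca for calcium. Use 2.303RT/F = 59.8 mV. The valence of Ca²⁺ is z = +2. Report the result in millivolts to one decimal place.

116.5 mV

E = (59.8/z) · log₁₀([Ca²⁺]_out/[Ca²⁺]_in) with z = +2.
= (59.8/2) · log₁₀(1.5/0.00019) = 29.90 · log₁₀(7895)
= 29.90 · (3.8973) = 116.53 mV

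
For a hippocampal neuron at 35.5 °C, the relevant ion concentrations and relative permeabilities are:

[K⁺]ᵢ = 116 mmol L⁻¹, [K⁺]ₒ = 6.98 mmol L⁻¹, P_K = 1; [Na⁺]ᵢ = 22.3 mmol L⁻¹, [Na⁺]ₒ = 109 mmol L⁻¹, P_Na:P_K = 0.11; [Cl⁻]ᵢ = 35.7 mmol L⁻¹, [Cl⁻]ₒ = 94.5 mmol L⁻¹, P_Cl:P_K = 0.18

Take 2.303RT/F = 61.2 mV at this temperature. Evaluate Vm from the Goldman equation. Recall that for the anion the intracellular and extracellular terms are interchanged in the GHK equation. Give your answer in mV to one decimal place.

-44.5 mV

Vm = 61.2 · log₁₀[(Σ P·[cation]ₒ + Σ P·[anion]ᵢ) / (Σ P·[cation]ᵢ + Σ P·[anion]ₒ)]
Numerator = 1×6.98 + 0.11×109 + 0.18×35.7 = 25.4
Denominator = 1×116 + 0.11×22.3 + 0.18×94.5 = 135.5
Vm = 61.2 · log₁₀(0.18748) = 61.2 × (-0.7271) = -44.50 mV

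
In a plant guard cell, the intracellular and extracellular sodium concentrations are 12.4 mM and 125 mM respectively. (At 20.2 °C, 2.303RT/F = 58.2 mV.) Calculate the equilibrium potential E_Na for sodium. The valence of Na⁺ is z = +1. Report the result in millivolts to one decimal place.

58.4 mV

E = (58.2/z) · log₁₀([Na⁺]_out/[Na⁺]_in) with z = +1.
= (58.2/1) · log₁₀(125/12.4) = 58.20 · log₁₀(10.08)
= 58.20 · (1.0035) = 58.40 mV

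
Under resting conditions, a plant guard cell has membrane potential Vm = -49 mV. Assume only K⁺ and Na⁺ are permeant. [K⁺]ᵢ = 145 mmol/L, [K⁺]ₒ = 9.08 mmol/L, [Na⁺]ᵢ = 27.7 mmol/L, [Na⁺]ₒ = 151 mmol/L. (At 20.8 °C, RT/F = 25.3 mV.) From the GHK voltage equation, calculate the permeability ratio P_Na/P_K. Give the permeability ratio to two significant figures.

Let α = P_Na/P_K. GHK: Vm = 25.3·ln[(Kₒ + α·Naₒ)/(Kᵢ + α·Naᵢ)].
e^(Vm/25.3) = e^(-49.0/25.3) = 0.14417
So 0.14417·(Kᵢ + α·Naᵢ) = Kₒ + α·Naₒ → α = (0.14417·145.0 − 9.08) / (151.0 − 0.14417·27.7)
α = (20.9 − 9.08) / (151.0 − 3.994) = 11.82/147 = 0.08044

0.080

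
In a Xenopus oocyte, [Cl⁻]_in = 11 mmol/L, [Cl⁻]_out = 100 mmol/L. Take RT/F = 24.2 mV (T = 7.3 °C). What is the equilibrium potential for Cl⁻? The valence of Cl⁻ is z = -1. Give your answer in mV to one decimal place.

E = (24.2/z) · ln([Cl⁻]_out/[Cl⁻]_in) with z = -1.
For an anion, dividing by z = -1 reverses the sign.
= (24.2/-1) · ln(100/11) = -24.20 · ln(9.091)
= -24.20 · (2.2073) = -53.42 mV

-53.4 mV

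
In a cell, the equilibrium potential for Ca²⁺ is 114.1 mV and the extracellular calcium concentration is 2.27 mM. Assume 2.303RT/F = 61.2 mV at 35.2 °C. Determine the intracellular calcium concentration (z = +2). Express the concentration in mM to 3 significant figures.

Nernst: E = (61.2/2) · log₁₀([out]/[in]), so log₁₀([out]/[in]) = 114.1 × 2 / 61.2 = 3.7288.
[out]/[in] = 10^(3.7288) = 5355.
[in] = 2.27 / 5355 = 0.0004239 mM.

0.000424 mM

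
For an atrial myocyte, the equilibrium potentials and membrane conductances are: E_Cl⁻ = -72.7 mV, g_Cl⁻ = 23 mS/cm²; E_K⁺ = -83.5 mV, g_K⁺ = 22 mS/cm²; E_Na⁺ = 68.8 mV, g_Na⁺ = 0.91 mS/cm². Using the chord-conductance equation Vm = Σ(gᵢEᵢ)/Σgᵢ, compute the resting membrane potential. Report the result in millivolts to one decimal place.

Σ gᵢEᵢ = 23·(-72.7) + 22·(-83.5) + 0.91·(68.8) = -3446.49
Σ gᵢ = 23 + 22 + 0.91 = 45.91
Vm = -3446.49 / 45.91 = -75.07 mV

-75.1 mV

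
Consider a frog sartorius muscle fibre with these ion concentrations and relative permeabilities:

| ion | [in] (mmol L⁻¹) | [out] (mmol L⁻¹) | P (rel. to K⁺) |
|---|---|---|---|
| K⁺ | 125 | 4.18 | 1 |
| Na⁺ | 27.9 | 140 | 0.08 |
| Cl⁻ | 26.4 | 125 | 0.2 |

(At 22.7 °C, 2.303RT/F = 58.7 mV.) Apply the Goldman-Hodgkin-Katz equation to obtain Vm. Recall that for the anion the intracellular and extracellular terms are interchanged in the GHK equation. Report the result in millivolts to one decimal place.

-50.9 mV

Vm = 58.7 · log₁₀[(Σ P·[cation]ₒ + Σ P·[anion]ᵢ) / (Σ P·[cation]ᵢ + Σ P·[anion]ₒ)]
Numerator = 1×4.18 + 0.08×140 + 0.2×26.4 = 20.66
Denominator = 1×125 + 0.08×27.9 + 0.2×125 = 152.2
Vm = 58.7 · log₁₀(0.13571) = 58.7 × (-0.8674) = -50.91 mV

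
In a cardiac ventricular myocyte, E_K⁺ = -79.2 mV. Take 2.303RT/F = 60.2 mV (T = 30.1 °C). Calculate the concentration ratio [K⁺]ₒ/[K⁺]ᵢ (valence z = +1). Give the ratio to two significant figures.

0.048

log₁₀([out]/[in]) = E·z/(60.2) = -79.2 × 1 / 60.2 = -1.3156
[out]/[in] = 10^(-1.3156) = 0.04835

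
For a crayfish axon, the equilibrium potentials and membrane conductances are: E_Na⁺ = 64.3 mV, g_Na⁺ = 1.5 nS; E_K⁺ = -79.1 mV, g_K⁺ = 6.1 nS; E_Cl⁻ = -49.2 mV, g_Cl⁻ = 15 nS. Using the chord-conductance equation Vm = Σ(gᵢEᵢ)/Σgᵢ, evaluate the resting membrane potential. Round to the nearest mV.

Σ gᵢEᵢ = 1.5·(64.3) + 6.1·(-79.1) + 15·(-49.2) = -1124.06
Σ gᵢ = 1.5 + 6.1 + 15 = 22.6
Vm = -1124.06 / 22.6 = -49.74 mV

-50 mV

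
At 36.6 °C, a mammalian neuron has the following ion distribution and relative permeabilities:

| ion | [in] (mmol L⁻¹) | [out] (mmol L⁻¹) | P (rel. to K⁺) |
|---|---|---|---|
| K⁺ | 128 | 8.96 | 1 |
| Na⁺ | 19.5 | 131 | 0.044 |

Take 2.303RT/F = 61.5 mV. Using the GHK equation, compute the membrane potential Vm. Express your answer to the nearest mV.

Vm = 61.5 · log₁₀[(Σ P·[cation]ₒ + Σ P·[anion]ᵢ) / (Σ P·[cation]ᵢ + Σ P·[anion]ₒ)]
Numerator = 1×8.96 + 0.044×131 = 14.72
Denominator = 1×128 + 0.044×19.5 = 128.9
Vm = 61.5 · log₁₀(0.11427) = 61.5 × (-0.9421) = -57.94 mV

-58 mV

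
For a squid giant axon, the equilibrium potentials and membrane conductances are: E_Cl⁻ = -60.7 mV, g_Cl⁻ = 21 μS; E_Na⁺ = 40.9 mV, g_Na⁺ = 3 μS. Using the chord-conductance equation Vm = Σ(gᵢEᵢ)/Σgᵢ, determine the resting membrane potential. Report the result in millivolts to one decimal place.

Σ gᵢEᵢ = 21·(-60.7) + 3·(40.9) = -1152.00
Σ gᵢ = 21 + 3 = 24
Vm = -1152.00 / 24 = -48.00 mV

-48.0 mV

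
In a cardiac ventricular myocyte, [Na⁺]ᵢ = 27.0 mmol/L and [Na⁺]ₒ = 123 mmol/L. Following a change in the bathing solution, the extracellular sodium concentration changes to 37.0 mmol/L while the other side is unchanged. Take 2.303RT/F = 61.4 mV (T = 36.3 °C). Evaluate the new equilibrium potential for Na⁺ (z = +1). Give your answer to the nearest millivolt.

8 mV

After the shift: [Na⁺]_out = 37.0, [Na⁺]_in = 27.0 mmol/L.
E_new = (61.4/1)·log₁₀(37.0/27.0) = 61.40 · (0.1368) = 8.40 mV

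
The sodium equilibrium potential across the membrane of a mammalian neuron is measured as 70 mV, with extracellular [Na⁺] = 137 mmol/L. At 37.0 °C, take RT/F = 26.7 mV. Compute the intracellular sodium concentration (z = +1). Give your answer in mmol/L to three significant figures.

Nernst: E = (26.7/1) · ln([out]/[in]), so ln([out]/[in]) = 70.0 × 1 / 26.7 = 2.6217.
[out]/[in] = e^(2.6217) = 13.76.
[in] = 137 / 13.76 = 9.957 mmol/L.

9.96 mmol/L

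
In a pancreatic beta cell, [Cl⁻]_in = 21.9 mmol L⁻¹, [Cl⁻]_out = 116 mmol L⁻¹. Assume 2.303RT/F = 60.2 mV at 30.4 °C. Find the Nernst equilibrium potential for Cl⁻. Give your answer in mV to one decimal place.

E = (60.2/z) · log₁₀([Cl⁻]_out/[Cl⁻]_in) with z = -1.
For an anion, dividing by z = -1 reverses the sign.
= (60.2/-1) · log₁₀(116/21.9) = -60.20 · log₁₀(5.297)
= -60.20 · (0.7240) = -43.59 mV

-43.6 mV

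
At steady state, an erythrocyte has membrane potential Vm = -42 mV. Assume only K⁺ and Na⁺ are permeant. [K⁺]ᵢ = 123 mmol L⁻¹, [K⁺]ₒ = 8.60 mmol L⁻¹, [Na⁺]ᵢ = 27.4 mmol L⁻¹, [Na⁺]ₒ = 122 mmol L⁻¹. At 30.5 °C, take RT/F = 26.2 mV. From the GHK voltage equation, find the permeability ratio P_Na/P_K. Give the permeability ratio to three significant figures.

0.139

Let α = P_Na/P_K. GHK: Vm = 26.2·ln[(Kₒ + α·Naₒ)/(Kᵢ + α·Naᵢ)].
e^(Vm/26.2) = e^(-42.0/26.2) = 0.20128
So 0.20128·(Kᵢ + α·Naᵢ) = Kₒ + α·Naₒ → α = (0.20128·123.0 − 8.6) / (122.0 − 0.20128·27.4)
α = (24.76 − 8.6) / (122.0 − 5.515) = 16.16/116.5 = 0.1387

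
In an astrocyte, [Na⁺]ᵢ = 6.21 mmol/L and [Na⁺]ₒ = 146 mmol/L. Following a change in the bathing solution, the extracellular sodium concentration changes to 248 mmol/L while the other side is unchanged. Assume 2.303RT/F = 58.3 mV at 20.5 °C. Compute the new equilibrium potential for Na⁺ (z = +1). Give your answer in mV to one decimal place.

93.4 mV

After the shift: [Na⁺]_out = 248, [Na⁺]_in = 6.21 mmol/L.
E_new = (58.3/1)·log₁₀(248/6.21) = 58.30 · (1.6014) = 93.36 mV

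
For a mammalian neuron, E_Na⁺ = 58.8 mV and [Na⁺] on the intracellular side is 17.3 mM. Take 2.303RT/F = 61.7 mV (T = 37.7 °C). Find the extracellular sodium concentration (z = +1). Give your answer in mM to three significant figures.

155 mM

Nernst: E = (61.7/1) · log₁₀([out]/[in]), so log₁₀([out]/[in]) = 58.8 × 1 / 61.7 = 0.9530.
[out]/[in] = 10^(0.9530) = 8.974.
[out] = 8.974 × 17.3 = 155.3 mM.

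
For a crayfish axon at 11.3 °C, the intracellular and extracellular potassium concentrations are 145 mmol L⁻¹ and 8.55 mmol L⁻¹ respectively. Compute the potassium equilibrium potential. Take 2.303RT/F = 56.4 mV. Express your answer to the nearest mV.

E = (56.4/z) · log₁₀([K⁺]_out/[K⁺]_in) with z = +1.
= (56.4/1) · log₁₀(8.55/145) = 56.40 · log₁₀(0.05897)
= 56.40 · (-1.2294) = -69.34 mV

-69 mV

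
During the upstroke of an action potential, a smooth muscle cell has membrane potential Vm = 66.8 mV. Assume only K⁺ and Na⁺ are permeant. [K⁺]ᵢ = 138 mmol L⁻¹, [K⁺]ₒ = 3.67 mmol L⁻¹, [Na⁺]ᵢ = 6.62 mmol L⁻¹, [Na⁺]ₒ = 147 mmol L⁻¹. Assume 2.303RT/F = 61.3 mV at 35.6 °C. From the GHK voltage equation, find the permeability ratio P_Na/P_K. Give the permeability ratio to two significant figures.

Let α = P_Na/P_K. GHK: Vm = 61.3·log₁₀[(Kₒ + α·Naₒ)/(Kᵢ + α·Naᵢ)].
10^(Vm/61.3) = 10^(66.8/61.3) = 12.295
So 12.295·(Kᵢ + α·Naᵢ) = Kₒ + α·Naₒ → α = (12.295·138.0 − 3.67) / (147.0 − 12.295·6.62)
α = (1697 − 3.67) / (147.0 − 81.39) = 1693/65.61 = 25.8

26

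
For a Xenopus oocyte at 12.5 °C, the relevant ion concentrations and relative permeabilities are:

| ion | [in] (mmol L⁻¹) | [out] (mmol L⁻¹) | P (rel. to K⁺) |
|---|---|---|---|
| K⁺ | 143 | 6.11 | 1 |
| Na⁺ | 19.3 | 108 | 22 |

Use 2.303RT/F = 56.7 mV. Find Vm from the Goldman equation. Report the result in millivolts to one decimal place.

Vm = 56.7 · log₁₀[(Σ P·[cation]ₒ + Σ P·[anion]ᵢ) / (Σ P·[cation]ᵢ + Σ P·[anion]ₒ)]
Numerator = 1×6.11 + 22×108 = 2382
Denominator = 1×143 + 22×19.3 = 567.6
Vm = 56.7 · log₁₀(4.1968) = 56.7 × (0.6229) = 35.32 mV

35.3 mV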